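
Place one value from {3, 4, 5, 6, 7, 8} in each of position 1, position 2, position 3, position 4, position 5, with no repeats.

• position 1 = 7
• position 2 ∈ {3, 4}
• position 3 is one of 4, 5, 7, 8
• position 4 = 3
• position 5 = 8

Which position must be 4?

position 1 has just one choice, so position 1 = 7. Eliminate 7 elsewhere: position 3.
position 4 must be 3 (only option left). Remove 3 from position 2.
So 4 goes to position 2.

position 2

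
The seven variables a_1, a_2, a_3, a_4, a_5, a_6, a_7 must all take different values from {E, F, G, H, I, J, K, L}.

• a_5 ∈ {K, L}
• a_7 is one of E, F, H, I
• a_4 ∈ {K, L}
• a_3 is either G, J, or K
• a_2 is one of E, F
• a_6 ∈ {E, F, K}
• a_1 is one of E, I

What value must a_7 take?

a_4 and a_5 between them cover only {K, L} — a naked pair. Remove those values from a_3, a_6.
a_2 and a_6 share exactly the 2 values {E, F}; by pigeonhole those values go to them, so strike E, F from a_1, a_7.
a_1 has just one choice, so a_1 = I. So a_7 can't be I.
So a_7 = H.

H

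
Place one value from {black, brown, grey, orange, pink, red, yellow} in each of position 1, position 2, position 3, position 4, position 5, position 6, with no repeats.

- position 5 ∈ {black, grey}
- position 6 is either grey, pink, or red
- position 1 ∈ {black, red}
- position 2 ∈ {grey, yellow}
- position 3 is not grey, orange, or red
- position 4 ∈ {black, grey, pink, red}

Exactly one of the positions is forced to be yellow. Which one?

position 2

The 6 variables together cover exactly {black, brown, grey, pink, red, yellow} — 6 values for 6 variables — and brown appears only in position 3's list, so position 3 = brown.
The 5 still-open variables together cover exactly {black, grey, pink, red, yellow} — 5 values for 5 variables — and yellow appears only in position 2's list, so position 2 = yellow.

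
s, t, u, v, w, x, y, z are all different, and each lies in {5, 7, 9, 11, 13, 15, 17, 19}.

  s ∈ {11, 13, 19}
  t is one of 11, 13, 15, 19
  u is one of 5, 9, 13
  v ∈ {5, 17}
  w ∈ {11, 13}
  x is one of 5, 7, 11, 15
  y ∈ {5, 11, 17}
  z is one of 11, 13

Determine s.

The 8 variables together cover exactly {5, 7, 9, 11, 13, 15, 17, 19} — 8 values for 8 variables — and 7 appears only in x's list, so x = 7.
Among the 7 still-open variables, 9 fits only u (and all 7 values in {5, 9, 11, 13, 15, 17, 19} must be used), so u = 9.
Among the 6 still-open variables, 15 fits only t (and all 6 values in {5, 11, 13, 15, 17, 19} must be used), so t = 15.
Among the 5 still-open variables, 19 fits only s (and all 5 values in {5, 11, 13, 17, 19} must be used), so s = 19.

19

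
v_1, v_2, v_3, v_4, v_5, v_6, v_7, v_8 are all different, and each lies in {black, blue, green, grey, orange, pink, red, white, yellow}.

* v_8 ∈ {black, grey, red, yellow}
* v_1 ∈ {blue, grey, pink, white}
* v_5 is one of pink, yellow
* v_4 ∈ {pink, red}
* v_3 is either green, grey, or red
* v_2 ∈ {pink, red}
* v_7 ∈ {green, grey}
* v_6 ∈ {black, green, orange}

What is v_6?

orange

The 2 variables v_2 and v_4 are confined to {pink, red}, which locks those values in; drop them from v_1, v_3, v_5, v_8.
v_5 has just one choice, so v_5 = yellow. Remove yellow from v_8.
v_3 and v_7 share exactly the 2 values {green, grey}; by pigeonhole those values go to them, so strike green, grey from v_1, v_6, v_8.
v_8's domain is down to {black}, so v_8 = black. So v_6 can't be black.
So v_6 = orange.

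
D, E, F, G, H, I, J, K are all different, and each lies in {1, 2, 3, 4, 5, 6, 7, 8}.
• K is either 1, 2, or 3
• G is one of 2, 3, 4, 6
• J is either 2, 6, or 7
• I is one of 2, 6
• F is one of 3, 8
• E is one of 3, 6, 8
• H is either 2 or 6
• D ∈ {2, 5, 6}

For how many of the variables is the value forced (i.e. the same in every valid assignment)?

4

The 8 variables draw from only 8 values {1, 2, 3, 4, 5, 6, 7, 8}, so each is used; only K can be 1, hence K = 1.
Among the 7 still-open variables, 4 fits only G (and all 7 values in {2, 3, 4, 5, 6, 7, 8} must be used), so G = 4.
The 6 still-open variables together cover exactly {2, 3, 5, 6, 7, 8} — 6 values for 6 variables — and 5 appears only in D's list, so D = 5.
The 5 still-open variables draw from only 5 values {2, 3, 6, 7, 8}, so each is used; only J can be 7, hence J = 7.
H and I between them cover only {2, 6} — a naked pair. Remove those values from E.
Determined: D=5, G=4, J=7, K=1. The other variables each still have more than one consistent value. That makes 4.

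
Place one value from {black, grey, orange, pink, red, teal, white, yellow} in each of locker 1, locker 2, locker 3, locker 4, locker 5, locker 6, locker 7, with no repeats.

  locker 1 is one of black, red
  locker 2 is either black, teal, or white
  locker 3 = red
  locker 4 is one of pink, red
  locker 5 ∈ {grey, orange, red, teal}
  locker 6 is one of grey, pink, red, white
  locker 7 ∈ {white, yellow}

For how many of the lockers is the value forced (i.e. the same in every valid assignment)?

locker 3's domain is down to {red}, so locker 3 = red. Eliminate red elsewhere: locker 1, locker 4, locker 5, locker 6.
locker 4 must be pink (only option left). Remove pink from locker 6.
locker 1's domain is down to {black}, so locker 1 = black. Eliminate black elsewhere: locker 2.
Determined: locker 1=black, locker 3=red, locker 4=pink. The other lockers each still have more than one consistent value. That makes 3.

3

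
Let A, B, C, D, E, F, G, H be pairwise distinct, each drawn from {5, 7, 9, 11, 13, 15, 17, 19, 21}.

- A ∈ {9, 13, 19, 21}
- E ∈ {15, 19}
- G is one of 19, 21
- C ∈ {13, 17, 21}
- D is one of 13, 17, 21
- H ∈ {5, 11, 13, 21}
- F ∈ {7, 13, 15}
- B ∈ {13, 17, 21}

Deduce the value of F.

B, C, D between them cover only {13, 17, 21} — a naked triple. Remove those values from A, F, G, H.
G has just one choice, so G = 19. Strike 19 from A, E.
That leaves A = 9.
E must be 15 (only option left). Strike 15 from F.
So F = 7.

7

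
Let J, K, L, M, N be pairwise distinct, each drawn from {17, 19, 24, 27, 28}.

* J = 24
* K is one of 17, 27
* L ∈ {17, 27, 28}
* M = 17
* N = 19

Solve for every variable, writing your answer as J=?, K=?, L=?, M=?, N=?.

J=24, K=27, L=28, M=17, N=19

J must be 24 (only option left).
M must be 17 (only option left). Strike 17 from K, L.
N must be 19 (only option left).
K must be 27 (only option left). Eliminate 27 elsewhere: L.
L's domain is down to {28}, so L = 28.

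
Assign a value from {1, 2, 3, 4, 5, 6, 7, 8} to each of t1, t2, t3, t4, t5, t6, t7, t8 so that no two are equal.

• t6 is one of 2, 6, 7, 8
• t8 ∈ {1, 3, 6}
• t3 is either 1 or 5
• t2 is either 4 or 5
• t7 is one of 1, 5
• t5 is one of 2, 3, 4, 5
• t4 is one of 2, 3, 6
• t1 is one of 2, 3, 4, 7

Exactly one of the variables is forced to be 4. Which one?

Among the 8 variables, 8 fits only t6 (and all 8 values in {1, 2, 3, 4, 5, 6, 7, 8} must be used), so t6 = 8.
The 7 still-open variables draw from only 7 values {1, 2, 3, 4, 5, 6, 7}, so each is used; only t1 can be 7, hence t1 = 7.
t3 and t7 between them cover only {1, 5} — a naked pair. Remove those values from t2, t5, t8.
So 4 goes to t2.

t2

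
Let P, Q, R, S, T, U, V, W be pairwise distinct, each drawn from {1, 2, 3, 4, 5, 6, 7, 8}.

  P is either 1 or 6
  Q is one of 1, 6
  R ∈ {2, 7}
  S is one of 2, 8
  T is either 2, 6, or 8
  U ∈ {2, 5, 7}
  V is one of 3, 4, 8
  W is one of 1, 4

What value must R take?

The 8 variables together cover exactly {1, 2, 3, 4, 5, 6, 7, 8} — 8 values for 8 variables — and 3 appears only in V's list, so V = 3.
The 7 still-open variables together cover exactly {1, 2, 4, 5, 6, 7, 8} — 7 values for 7 variables — and 4 appears only in W's list, so W = 4.
Among the 6 still-open variables, 5 fits only U (and all 6 values in {1, 2, 5, 6, 7, 8} must be used), so U = 5.
The 5 still-open variables together cover exactly {1, 2, 6, 7, 8} — 5 values for 5 variables — and 7 appears only in R's list, so R = 7.

7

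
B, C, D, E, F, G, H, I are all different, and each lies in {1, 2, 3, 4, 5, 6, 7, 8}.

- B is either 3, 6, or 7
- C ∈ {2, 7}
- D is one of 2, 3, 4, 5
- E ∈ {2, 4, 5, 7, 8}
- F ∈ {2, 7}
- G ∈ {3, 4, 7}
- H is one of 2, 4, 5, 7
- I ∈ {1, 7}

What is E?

The 8 variables draw from only 8 values {1, 2, 3, 4, 5, 6, 7, 8}, so each is used; only I can be 1, hence I = 1.
Among the 7 still-open variables, 6 fits only B (and all 7 values in {2, 3, 4, 5, 6, 7, 8} must be used), so B = 6.
The 6 still-open variables draw from only 6 values {2, 3, 4, 5, 7, 8}, so each is used; only E can be 8, hence E = 8.

8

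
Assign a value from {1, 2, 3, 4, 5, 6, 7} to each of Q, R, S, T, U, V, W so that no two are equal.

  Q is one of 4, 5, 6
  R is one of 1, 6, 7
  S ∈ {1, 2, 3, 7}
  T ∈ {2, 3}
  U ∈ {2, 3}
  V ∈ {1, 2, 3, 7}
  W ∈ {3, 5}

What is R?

6

The 7 variables draw from only 7 values {1, 2, 3, 4, 5, 6, 7}, so each is used; only Q can be 4, hence Q = 4.
Among the 6 still-open variables, 5 fits only W (and all 6 values in {1, 2, 3, 5, 6, 7} must be used), so W = 5.
The 5 still-open variables draw from only 5 values {1, 2, 3, 6, 7}, so each is used; only R can be 6, hence R = 6.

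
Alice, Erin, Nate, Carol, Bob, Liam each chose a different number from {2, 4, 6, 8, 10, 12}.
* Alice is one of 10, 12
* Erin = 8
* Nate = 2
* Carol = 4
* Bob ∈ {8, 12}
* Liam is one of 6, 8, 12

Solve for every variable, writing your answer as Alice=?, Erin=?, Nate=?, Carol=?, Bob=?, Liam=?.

Alice=10, Erin=8, Nate=2, Carol=4, Bob=12, Liam=6

Erin's domain is down to {8}, so Erin = 8. Strike 8 from Bob, Liam.
That leaves Nate = 2.
Carol must be 4 (only option left).
Bob's domain is down to {12}, so Bob = 12. Strike 12 from Alice, Liam.
Liam's domain is down to {6}, so Liam = 6.
Alice has just one choice, so Alice = 10.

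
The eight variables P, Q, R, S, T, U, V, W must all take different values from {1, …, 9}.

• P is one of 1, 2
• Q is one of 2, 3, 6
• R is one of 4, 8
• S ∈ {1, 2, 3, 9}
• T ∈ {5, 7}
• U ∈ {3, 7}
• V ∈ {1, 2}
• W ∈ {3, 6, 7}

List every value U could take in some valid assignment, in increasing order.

3, 7

The 2 variables P and V are confined to {1, 2}, which locks those values in; drop them from Q, S.
The 3 variables Q, U, W are confined to {3, 6, 7}, which locks those values in; drop them from S, T.
S's domain is down to {9}, so S = 9.
T must be 5 (only option left).
No further eliminations apply; U can still be any of 3, 7.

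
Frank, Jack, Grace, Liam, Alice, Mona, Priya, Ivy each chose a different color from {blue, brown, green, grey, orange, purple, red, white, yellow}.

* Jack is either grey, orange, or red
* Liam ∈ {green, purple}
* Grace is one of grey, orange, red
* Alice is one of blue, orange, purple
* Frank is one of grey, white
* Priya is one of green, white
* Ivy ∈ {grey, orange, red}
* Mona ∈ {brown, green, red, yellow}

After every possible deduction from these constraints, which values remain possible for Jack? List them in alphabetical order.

grey, orange, red

Jack, Grace, Ivy share exactly the 3 values {grey, orange, red}; by pigeonhole those values go to them, so strike grey, orange, red from Frank, Alice, Mona.
Frank has just one choice, so Frank = white. Remove white from Priya.
Priya has just one choice, so Priya = green. Remove green from Liam, Mona.
That leaves Liam = purple. Strike purple from Alice.
Alice's domain is down to {blue}, so Alice = blue.
No further eliminations apply; Jack can still be any of grey, orange, red.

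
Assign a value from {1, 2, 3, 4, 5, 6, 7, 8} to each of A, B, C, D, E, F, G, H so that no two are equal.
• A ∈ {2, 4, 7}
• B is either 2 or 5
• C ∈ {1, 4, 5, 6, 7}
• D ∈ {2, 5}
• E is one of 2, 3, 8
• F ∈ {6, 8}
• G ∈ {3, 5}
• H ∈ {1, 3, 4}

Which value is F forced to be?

B and D share exactly the 2 values {2, 5}; by pigeonhole those values go to them, so strike 2, 5 from A, C, E, G.
G's domain is down to {3}, so G = 3. Remove 3 from E, H.
E must be 8 (only option left). Strike 8 from F.
So F = 6.

6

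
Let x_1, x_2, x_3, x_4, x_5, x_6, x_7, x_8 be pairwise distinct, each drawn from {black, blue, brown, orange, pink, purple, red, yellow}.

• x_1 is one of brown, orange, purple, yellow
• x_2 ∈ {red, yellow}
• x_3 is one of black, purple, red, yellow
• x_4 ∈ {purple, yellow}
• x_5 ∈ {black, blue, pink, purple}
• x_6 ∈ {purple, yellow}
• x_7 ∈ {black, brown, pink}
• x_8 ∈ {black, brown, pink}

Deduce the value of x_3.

The 8 variables together cover exactly {black, blue, brown, orange, pink, purple, red, yellow} — 8 values for 8 variables — and blue appears only in x_5's list, so x_5 = blue.
The 7 still-open variables draw from only 7 values {black, brown, orange, pink, purple, red, yellow}, so each is used; only x_1 can be orange, hence x_1 = orange.
x_4 and x_6 between them cover only {purple, yellow} — a naked pair. Remove those values from x_2, x_3.
x_2 must be red (only option left). So x_3 can't be red.
So x_3 = black.

black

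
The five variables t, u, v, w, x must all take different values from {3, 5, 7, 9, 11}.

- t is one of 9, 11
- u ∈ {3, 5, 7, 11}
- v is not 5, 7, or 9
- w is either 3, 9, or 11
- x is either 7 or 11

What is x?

7

The 5 variables draw from only 5 values {3, 5, 7, 9, 11}, so each is used; only u can be 5, hence u = 5.
The 4 still-open variables draw from only 4 values {3, 7, 9, 11}, so each is used; only x can be 7, hence x = 7.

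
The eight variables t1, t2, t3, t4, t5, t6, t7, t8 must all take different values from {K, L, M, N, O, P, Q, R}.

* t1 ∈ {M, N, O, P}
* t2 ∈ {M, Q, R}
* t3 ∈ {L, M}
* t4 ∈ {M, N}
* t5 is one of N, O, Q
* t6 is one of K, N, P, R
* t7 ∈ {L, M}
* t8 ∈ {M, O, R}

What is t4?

The 8 variables draw from only 8 values {K, L, M, N, O, P, Q, R}, so each is used; only t6 can be K, hence t6 = K.
The 7 still-open variables together cover exactly {L, M, N, O, P, Q, R} — 7 values for 7 variables — and P appears only in t1's list, so t1 = P.
t3 and t7 share exactly the 2 values {L, M}; by pigeonhole those values go to them, so strike L, M from t2, t4, t8.
So t4 = N.

N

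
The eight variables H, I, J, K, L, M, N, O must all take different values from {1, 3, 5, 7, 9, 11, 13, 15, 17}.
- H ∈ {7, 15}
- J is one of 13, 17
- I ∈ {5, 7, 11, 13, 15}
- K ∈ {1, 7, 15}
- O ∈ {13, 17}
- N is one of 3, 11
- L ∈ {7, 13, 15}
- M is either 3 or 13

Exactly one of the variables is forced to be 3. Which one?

Among the 8 variables, 1 fits only K (and all 8 values in {1, 3, 5, 7, 11, 13, 15, 17} must be used), so K = 1.
The 7 still-open variables draw from only 7 values {3, 5, 7, 11, 13, 15, 17}, so each is used; only I can be 5, hence I = 5.
The 6 still-open variables draw from only 6 values {3, 7, 11, 13, 15, 17}, so each is used; only N can be 11, hence N = 11.
The 5 still-open variables together cover exactly {3, 7, 13, 15, 17} — 5 values for 5 variables — and 3 appears only in M's list, so M = 3.

M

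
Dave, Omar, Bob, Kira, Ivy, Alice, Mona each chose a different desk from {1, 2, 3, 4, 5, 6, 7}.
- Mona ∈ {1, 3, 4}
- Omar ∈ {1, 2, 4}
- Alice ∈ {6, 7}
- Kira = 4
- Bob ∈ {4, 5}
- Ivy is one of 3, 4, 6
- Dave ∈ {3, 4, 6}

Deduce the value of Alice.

7

Kira has just one choice, so Kira = 4. So Dave, Omar, Bob, Ivy, Mona can't be 4.
Bob has just one choice, so Bob = 5.
Among the 5 still-open variables, 2 fits only Omar (and all 5 values in {1, 2, 3, 6, 7} must be used), so Omar = 2.
The 4 still-open variables together cover exactly {1, 3, 6, 7} — 4 values for 4 variables — and 1 appears only in Mona's list, so Mona = 1.
The 3 still-open variables draw from only 3 values {3, 6, 7}, so each is used; only Alice can be 7, hence Alice = 7.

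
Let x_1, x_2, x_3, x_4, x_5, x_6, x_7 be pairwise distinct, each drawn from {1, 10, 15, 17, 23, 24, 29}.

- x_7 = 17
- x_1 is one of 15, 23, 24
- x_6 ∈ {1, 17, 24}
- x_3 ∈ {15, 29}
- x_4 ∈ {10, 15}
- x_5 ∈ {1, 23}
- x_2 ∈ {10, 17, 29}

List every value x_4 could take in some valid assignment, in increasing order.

10, 15

x_7 must be 17 (only option left). So x_2, x_6 can't be 17.
The 3 variables x_2, x_3, x_4 are confined to {10, 15, 29}, which locks those values in; drop them from x_1.
No further eliminations apply; x_4 can still be any of 10, 15.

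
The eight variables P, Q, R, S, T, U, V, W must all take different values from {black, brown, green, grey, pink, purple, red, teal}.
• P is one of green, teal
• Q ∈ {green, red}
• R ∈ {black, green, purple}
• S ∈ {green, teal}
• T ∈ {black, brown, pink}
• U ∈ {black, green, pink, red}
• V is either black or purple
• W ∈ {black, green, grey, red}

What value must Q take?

The 8 variables draw from only 8 values {black, brown, green, grey, pink, purple, red, teal}, so each is used; only T can be brown, hence T = brown.
The 7 still-open variables draw from only 7 values {black, green, grey, pink, purple, red, teal}, so each is used; only W can be grey, hence W = grey.
The 6 still-open variables draw from only 6 values {black, green, pink, purple, red, teal}, so each is used; only U can be pink, hence U = pink.
The 5 still-open variables together cover exactly {black, green, purple, red, teal} — 5 values for 5 variables — and red appears only in Q's list, so Q = red.

red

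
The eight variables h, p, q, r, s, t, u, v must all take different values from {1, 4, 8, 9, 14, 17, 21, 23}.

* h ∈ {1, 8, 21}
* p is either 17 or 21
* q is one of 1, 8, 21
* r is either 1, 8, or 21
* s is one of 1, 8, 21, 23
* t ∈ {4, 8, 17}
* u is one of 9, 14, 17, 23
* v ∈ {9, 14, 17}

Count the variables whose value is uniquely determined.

3

The 8 variables together cover exactly {1, 4, 8, 9, 14, 17, 21, 23} — 8 values for 8 variables — and 4 appears only in t's list, so t = 4.
The 3 variables h, q, r are confined to {1, 8, 21}, which locks those values in; drop them from p, s.
p must be 17 (only option left). Eliminate 17 elsewhere: u, v.
s's domain is down to {23}, so s = 23. Eliminate 23 elsewhere: u.
Determined: p=17, s=23, t=4. The other variables each still have more than one consistent value. That makes 3.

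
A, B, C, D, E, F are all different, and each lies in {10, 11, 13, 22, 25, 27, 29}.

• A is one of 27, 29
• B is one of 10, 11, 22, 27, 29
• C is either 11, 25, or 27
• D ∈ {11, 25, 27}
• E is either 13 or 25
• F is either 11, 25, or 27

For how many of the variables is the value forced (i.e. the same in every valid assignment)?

C, D, F between them cover only {11, 25, 27} — a naked triple. Remove those values from A, B, E.
A's domain is down to {29}, so A = 29. So B can't be 29.
E's domain is down to {13}, so E = 13.
Determined: A=29, E=13. The other variables each still have more than one consistent value. That makes 2.

2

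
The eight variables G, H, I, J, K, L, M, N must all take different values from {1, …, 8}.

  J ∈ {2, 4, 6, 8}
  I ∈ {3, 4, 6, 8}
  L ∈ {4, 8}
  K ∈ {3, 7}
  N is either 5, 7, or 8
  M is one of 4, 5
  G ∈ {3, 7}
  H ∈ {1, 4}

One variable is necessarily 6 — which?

The 8 variables draw from only 8 values {1, 2, 3, 4, 5, 6, 7, 8}, so each is used; only H can be 1, hence H = 1.
The 7 still-open variables draw from only 7 values {2, 3, 4, 5, 6, 7, 8}, so each is used; only J can be 2, hence J = 2.
The 6 still-open variables draw from only 6 values {3, 4, 5, 6, 7, 8}, so each is used; only I can be 6, hence I = 6.

I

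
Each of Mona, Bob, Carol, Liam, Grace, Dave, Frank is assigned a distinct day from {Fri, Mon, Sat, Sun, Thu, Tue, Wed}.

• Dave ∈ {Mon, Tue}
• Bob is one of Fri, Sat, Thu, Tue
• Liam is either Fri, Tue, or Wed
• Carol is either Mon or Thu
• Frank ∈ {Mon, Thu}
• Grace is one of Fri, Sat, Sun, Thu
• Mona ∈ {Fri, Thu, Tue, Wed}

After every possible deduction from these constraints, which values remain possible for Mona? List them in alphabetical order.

The 7 variables together cover exactly {Fri, Mon, Sat, Sun, Thu, Tue, Wed} — 7 values for 7 variables — and Sun appears only in Grace's list, so Grace = Sun.
The 6 still-open variables draw from only 6 values {Fri, Mon, Sat, Thu, Tue, Wed}, so each is used; only Bob can be Sat, hence Bob = Sat.
The 2 variables Carol and Frank are confined to {Mon, Thu}, which locks those values in; drop them from Mona, Dave.
That leaves Dave = Tue. So Mona, Liam can't be Tue.
No further eliminations apply; Mona can still be any of Fri, Wed.

Fri, Wed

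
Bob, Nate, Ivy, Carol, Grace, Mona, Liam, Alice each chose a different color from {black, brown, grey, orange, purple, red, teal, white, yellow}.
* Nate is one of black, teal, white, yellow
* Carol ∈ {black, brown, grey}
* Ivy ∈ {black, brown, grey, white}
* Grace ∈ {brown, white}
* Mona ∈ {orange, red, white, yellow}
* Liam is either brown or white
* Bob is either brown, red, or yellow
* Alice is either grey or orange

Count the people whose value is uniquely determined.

The 8 variables draw from only 8 values {black, brown, grey, orange, red, teal, white, yellow}, so each is used; only Nate can be teal, hence Nate = teal.
Grace and Liam share exactly the 2 values {brown, white}; by pigeonhole those values go to them, so strike brown, white from Bob, Ivy, Carol, Mona.
Ivy and Carol share exactly the 2 values {black, grey}; by pigeonhole those values go to them, so strike black, grey from Alice.
Alice must be orange (only option left). Eliminate orange elsewhere: Mona.
Determined: Nate=teal, Alice=orange. The other people each still have more than one consistent value. That makes 2.

2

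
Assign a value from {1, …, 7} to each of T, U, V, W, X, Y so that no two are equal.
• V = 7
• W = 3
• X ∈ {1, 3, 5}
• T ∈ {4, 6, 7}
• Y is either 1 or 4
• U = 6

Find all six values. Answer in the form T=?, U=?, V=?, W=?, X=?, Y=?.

T=4, U=6, V=7, W=3, X=5, Y=1

U's domain is down to {6}, so U = 6. Strike 6 from T.
V's domain is down to {7}, so V = 7. Strike 7 from T.
W has just one choice, so W = 3. Strike 3 from X.
T's domain is down to {4}, so T = 4. So Y can't be 4.
Y's domain is down to {1}, so Y = 1. Eliminate 1 elsewhere: X.
That leaves X = 5.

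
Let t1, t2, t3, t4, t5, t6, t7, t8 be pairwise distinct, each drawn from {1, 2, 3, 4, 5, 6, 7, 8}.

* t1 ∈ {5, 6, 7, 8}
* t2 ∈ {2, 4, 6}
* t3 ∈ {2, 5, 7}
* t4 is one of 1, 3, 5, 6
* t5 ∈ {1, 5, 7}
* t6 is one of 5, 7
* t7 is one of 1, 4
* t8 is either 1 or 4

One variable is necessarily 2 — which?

t3

The 8 variables together cover exactly {1, 2, 3, 4, 5, 6, 7, 8} — 8 values for 8 variables — and 3 appears only in t4's list, so t4 = 3.
The 7 still-open variables together cover exactly {1, 2, 4, 5, 6, 7, 8} — 7 values for 7 variables — and 8 appears only in t1's list, so t1 = 8.
Among the 6 still-open variables, 6 fits only t2 (and all 6 values in {1, 2, 4, 5, 6, 7} must be used), so t2 = 6.
The 5 still-open variables draw from only 5 values {1, 2, 4, 5, 7}, so each is used; only t3 can be 2, hence t3 = 2.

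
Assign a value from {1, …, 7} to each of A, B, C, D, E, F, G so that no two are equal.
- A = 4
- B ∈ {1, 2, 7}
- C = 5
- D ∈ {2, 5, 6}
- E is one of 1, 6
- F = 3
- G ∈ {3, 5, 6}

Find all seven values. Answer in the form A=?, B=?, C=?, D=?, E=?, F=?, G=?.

A must be 4 (only option left).
C must be 5 (only option left). Eliminate 5 elsewhere: D, G.
F's domain is down to {3}, so F = 3. Remove 3 from G.
That leaves G = 6. So D, E can't be 6.
D must be 2 (only option left). Strike 2 from B.
E's domain is down to {1}, so E = 1. Remove 1 from B.
That leaves B = 7.

A=4, B=7, C=5, D=2, E=1, F=3, G=6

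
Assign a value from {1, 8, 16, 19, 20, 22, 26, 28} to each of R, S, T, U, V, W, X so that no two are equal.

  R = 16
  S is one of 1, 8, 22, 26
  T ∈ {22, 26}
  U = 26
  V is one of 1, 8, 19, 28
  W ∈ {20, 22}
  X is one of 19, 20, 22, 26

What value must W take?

20

R's domain is down to {16}, so R = 16.
U's domain is down to {26}, so U = 26. So S, T, X can't be 26.
T has just one choice, so T = 22. Strike 22 from S, W, X.
So W = 20.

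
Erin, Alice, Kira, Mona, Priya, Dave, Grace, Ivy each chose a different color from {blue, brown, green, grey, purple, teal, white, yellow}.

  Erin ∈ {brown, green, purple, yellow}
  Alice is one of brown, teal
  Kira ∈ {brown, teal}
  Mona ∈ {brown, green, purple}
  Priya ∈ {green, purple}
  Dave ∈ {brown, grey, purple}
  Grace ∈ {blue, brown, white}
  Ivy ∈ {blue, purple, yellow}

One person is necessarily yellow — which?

Erin

The 8 variables together cover exactly {blue, brown, green, grey, purple, teal, white, yellow} — 8 values for 8 variables — and grey appears only in Dave's list, so Dave = grey.
The 7 still-open variables draw from only 7 values {blue, brown, green, purple, teal, white, yellow}, so each is used; only Grace can be white, hence Grace = white.
The 6 still-open variables draw from only 6 values {blue, brown, green, purple, teal, yellow}, so each is used; only Ivy can be blue, hence Ivy = blue.
The 5 still-open variables draw from only 5 values {brown, green, purple, teal, yellow}, so each is used; only Erin can be yellow, hence Erin = yellow.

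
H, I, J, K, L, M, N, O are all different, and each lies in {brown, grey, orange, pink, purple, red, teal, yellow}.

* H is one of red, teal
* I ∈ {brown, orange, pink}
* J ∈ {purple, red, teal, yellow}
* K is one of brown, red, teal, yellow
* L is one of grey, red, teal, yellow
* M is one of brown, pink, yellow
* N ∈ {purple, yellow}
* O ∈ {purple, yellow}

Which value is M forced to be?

The 8 variables together cover exactly {brown, grey, orange, pink, purple, red, teal, yellow} — 8 values for 8 variables — and grey appears only in L's list, so L = grey.
The 7 still-open variables together cover exactly {brown, orange, pink, purple, red, teal, yellow} — 7 values for 7 variables — and orange appears only in I's list, so I = orange.
The 6 still-open variables draw from only 6 values {brown, pink, purple, red, teal, yellow}, so each is used; only M can be pink, hence M = pink.

pink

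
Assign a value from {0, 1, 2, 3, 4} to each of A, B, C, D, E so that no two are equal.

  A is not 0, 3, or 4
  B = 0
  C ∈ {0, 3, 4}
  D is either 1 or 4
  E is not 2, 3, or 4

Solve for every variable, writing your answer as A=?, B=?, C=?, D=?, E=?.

B has just one choice, so B = 0. Eliminate 0 elsewhere: C, E.
E's domain is down to {1}, so E = 1. Remove 1 from A, D.
A must be 2 (only option left).
D must be 4 (only option left). Remove 4 from C.
C's domain is down to {3}, so C = 3.

A=2, B=0, C=3, D=4, E=1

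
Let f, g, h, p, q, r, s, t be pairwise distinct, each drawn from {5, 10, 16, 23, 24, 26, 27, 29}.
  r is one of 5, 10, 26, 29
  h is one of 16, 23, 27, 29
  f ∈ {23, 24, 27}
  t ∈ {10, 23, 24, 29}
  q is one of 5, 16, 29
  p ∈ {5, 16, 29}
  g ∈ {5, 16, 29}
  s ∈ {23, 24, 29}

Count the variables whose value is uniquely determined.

The 8 variables together cover exactly {5, 10, 16, 23, 24, 26, 27, 29} — 8 values for 8 variables — and 26 appears only in r's list, so r = 26.
The 7 still-open variables draw from only 7 values {5, 10, 16, 23, 24, 27, 29}, so each is used; only t can be 10, hence t = 10.
g, p, q between them cover only {5, 16, 29} — a naked triple. Remove those values from h, s.
Determined: r=26, t=10. The other variables each still have more than one consistent value. That makes 2.

2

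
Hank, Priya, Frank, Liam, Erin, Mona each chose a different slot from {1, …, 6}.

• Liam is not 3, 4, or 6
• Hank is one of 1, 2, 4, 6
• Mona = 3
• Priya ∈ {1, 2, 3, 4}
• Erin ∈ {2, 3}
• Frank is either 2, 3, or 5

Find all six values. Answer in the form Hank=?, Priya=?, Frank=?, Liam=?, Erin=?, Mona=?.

Mona has just one choice, so Mona = 3. Strike 3 from Priya, Frank, Erin.
Erin must be 2 (only option left). So Hank, Priya, Frank, Liam can't be 2.
That leaves Frank = 5. Strike 5 from Liam.
Liam has just one choice, so Liam = 1. Remove 1 from Hank, Priya.
Priya has just one choice, so Priya = 4. Remove 4 from Hank.
Hank's domain is down to {6}, so Hank = 6.

Hank=6, Priya=4, Frank=5, Liam=1, Erin=2, Mona=3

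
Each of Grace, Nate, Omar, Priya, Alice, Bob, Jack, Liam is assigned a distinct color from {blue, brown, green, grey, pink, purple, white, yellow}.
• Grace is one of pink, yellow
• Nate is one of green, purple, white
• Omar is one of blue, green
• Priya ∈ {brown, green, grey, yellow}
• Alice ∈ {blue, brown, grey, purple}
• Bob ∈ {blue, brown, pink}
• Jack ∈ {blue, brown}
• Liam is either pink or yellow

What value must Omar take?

green

Among the 8 variables, white fits only Nate (and all 8 values in {blue, brown, green, grey, pink, purple, white, yellow} must be used), so Nate = white.
The 7 still-open variables draw from only 7 values {blue, brown, green, grey, pink, purple, yellow}, so each is used; only Alice can be purple, hence Alice = purple.
The 6 still-open variables together cover exactly {blue, brown, green, grey, pink, yellow} — 6 values for 6 variables — and grey appears only in Priya's list, so Priya = grey.
Among the 5 still-open variables, green fits only Omar (and all 5 values in {blue, brown, green, pink, yellow} must be used), so Omar = green.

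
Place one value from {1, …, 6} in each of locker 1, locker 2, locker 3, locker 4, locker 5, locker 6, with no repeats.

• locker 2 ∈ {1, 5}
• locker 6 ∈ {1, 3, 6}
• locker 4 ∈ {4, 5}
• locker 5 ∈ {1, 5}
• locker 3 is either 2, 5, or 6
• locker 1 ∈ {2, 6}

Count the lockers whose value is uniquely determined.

The 6 variables together cover exactly {1, 2, 3, 4, 5, 6} — 6 values for 6 variables — and 3 appears only in locker 6's list, so locker 6 = 3.
The 5 still-open variables together cover exactly {1, 2, 4, 5, 6} — 5 values for 5 variables — and 4 appears only in locker 4's list, so locker 4 = 4.
locker 2 and locker 5 between them cover only {1, 5} — a naked pair. Remove those values from locker 3.
Determined: locker 4=4, locker 6=3. The other lockers each still have more than one consistent value. That makes 2.

2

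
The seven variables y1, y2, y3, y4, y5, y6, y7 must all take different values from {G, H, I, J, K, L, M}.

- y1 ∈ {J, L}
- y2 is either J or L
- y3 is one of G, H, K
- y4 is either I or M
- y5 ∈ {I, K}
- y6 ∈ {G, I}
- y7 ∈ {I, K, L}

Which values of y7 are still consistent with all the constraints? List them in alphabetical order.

I, K

The 7 variables together cover exactly {G, H, I, J, K, L, M} — 7 values for 7 variables — and H appears only in y3's list, so y3 = H.
The 6 still-open variables draw from only 6 values {G, I, J, K, L, M}, so each is used; only y6 can be G, hence y6 = G.
The 5 still-open variables draw from only 5 values {I, J, K, L, M}, so each is used; only y4 can be M, hence y4 = M.
y1 and y2 between them cover only {J, L} — a naked pair. Remove those values from y7.
No further eliminations apply; y7 can still be any of I, K.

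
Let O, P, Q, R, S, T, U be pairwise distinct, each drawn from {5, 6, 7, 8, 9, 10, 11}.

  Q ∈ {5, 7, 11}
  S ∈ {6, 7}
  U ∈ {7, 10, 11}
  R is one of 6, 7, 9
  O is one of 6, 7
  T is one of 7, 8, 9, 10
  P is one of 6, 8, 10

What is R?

The 7 variables together cover exactly {5, 6, 7, 8, 9, 10, 11} — 7 values for 7 variables — and 5 appears only in Q's list, so Q = 5.
Among the 6 still-open variables, 11 fits only U (and all 6 values in {6, 7, 8, 9, 10, 11} must be used), so U = 11.
O and S between them cover only {6, 7} — a naked pair. Remove those values from P, R, T.
So R = 9.

9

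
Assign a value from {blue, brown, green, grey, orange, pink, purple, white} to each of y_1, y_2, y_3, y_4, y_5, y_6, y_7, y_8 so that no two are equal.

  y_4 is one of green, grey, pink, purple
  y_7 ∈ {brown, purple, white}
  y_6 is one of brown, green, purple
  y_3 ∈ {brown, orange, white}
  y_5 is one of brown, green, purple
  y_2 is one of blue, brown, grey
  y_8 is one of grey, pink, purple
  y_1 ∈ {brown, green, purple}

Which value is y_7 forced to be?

The 8 variables draw from only 8 values {blue, brown, green, grey, orange, pink, purple, white}, so each is used; only y_2 can be blue, hence y_2 = blue.
The 7 still-open variables together cover exactly {brown, green, grey, orange, pink, purple, white} — 7 values for 7 variables — and orange appears only in y_3's list, so y_3 = orange.
The 6 still-open variables draw from only 6 values {brown, green, grey, pink, purple, white}, so each is used; only y_7 can be white, hence y_7 = white.

white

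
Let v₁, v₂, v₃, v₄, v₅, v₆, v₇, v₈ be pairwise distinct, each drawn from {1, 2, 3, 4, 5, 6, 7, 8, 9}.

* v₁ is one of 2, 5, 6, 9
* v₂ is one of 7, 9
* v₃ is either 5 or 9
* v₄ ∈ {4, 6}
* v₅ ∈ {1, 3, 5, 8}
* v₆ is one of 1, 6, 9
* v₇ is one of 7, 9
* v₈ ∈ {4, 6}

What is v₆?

1

v₂ and v₇ share exactly the 2 values {7, 9}; by pigeonhole those values go to them, so strike 7, 9 from v₁, v₃, v₆.
That leaves v₃ = 5. Strike 5 from v₁, v₅.
v₄ and v₈ share exactly the 2 values {4, 6}; by pigeonhole those values go to them, so strike 4, 6 from v₁, v₆.
So v₆ = 1.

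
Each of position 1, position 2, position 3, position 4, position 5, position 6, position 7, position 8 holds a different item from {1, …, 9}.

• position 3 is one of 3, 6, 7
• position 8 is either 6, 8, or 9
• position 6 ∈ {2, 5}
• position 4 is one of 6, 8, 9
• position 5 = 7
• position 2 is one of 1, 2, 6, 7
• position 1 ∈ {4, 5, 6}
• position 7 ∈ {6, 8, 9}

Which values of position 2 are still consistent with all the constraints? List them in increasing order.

position 5 has just one choice, so position 5 = 7. Strike 7 from position 2, position 3.
position 4, position 7, position 8 between them cover only {6, 8, 9} — a naked triple. Remove those values from position 1, position 2, position 3.
That leaves position 3 = 3.
No further eliminations apply; position 2 can still be any of 1, 2.

1, 2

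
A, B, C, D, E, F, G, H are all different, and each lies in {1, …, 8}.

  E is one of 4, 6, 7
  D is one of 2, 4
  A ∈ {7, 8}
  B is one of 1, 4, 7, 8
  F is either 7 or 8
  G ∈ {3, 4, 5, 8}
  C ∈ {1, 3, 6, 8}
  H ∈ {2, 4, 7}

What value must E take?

6

The 8 variables together cover exactly {1, 2, 3, 4, 5, 6, 7, 8} — 8 values for 8 variables — and 5 appears only in G's list, so G = 5.
The 7 still-open variables draw from only 7 values {1, 2, 3, 4, 6, 7, 8}, so each is used; only C can be 3, hence C = 3.
The 6 still-open variables together cover exactly {1, 2, 4, 6, 7, 8} — 6 values for 6 variables — and 1 appears only in B's list, so B = 1.
Among the 5 still-open variables, 6 fits only E (and all 5 values in {2, 4, 6, 7, 8} must be used), so E = 6.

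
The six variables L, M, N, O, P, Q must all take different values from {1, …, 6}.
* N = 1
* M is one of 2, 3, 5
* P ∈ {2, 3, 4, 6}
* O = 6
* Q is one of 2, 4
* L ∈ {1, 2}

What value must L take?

2

N's domain is down to {1}, so N = 1. So L can't be 1.
So L = 2.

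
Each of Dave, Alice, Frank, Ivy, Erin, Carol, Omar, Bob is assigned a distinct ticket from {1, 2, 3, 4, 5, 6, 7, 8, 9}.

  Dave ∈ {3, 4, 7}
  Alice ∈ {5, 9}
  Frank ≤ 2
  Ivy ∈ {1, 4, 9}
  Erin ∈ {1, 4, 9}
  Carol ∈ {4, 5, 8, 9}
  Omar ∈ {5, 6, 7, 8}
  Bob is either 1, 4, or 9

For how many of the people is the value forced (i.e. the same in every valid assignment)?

The 3 variables Ivy, Erin, Bob are confined to {1, 4, 9}, which locks those values in; drop them from Dave, Alice, Frank, Carol.
That leaves Alice = 5. So Carol, Omar can't be 5.
That leaves Frank = 2.
Carol must be 8 (only option left). So Omar can't be 8.
Determined: Alice=5, Frank=2, Carol=8. The other people each still have more than one consistent value. That makes 3.

3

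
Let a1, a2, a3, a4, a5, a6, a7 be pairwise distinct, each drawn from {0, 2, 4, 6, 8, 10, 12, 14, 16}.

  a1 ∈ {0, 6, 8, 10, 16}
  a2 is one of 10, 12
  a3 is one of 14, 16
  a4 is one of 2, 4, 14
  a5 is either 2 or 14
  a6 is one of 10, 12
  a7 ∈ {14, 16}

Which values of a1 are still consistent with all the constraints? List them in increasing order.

a2 and a6 between them cover only {10, 12} — a naked pair. Remove those values from a1.
a3 and a7 between them cover only {14, 16} — a naked pair. Remove those values from a1, a4, a5.
a5's domain is down to {2}, so a5 = 2. Remove 2 from a4.
a4 has just one choice, so a4 = 4.
No further eliminations apply; a1 can still be any of 0, 6, 8.

0, 6, 8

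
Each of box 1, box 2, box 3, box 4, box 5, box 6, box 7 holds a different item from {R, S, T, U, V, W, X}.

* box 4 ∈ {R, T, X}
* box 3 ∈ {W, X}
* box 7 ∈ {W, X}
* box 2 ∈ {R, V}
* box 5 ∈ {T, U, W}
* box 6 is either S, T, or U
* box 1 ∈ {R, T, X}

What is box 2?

V

The 7 variables draw from only 7 values {R, S, T, U, V, W, X}, so each is used; only box 6 can be S, hence box 6 = S.
Among the 6 still-open variables, U fits only box 5 (and all 6 values in {R, T, U, V, W, X} must be used), so box 5 = U.
The 5 still-open variables draw from only 5 values {R, T, V, W, X}, so each is used; only box 2 can be V, hence box 2 = V.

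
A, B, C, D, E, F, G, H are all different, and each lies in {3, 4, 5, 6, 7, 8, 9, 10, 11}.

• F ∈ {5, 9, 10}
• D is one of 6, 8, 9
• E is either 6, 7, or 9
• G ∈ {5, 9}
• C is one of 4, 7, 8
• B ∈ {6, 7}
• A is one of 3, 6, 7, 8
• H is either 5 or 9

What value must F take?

The 8 variables together cover exactly {3, 4, 5, 6, 7, 8, 9, 10} — 8 values for 8 variables — and 3 appears only in A's list, so A = 3.
The 7 still-open variables draw from only 7 values {4, 5, 6, 7, 8, 9, 10}, so each is used; only C can be 4, hence C = 4.
The 6 still-open variables together cover exactly {5, 6, 7, 8, 9, 10} — 6 values for 6 variables — and 8 appears only in D's list, so D = 8.
Among the 5 still-open variables, 10 fits only F (and all 5 values in {5, 6, 7, 9, 10} must be used), so F = 10.

10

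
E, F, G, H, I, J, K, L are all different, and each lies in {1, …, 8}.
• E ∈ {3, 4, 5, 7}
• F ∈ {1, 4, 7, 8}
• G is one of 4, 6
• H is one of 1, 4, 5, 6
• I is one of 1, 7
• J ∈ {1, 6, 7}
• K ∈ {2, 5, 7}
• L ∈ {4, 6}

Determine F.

8

Among the 8 variables, 2 fits only K (and all 8 values in {1, 2, 3, 4, 5, 6, 7, 8} must be used), so K = 2.
The 7 still-open variables draw from only 7 values {1, 3, 4, 5, 6, 7, 8}, so each is used; only E can be 3, hence E = 3.
Among the 6 still-open variables, 5 fits only H (and all 6 values in {1, 4, 5, 6, 7, 8} must be used), so H = 5.
The 5 still-open variables together cover exactly {1, 4, 6, 7, 8} — 5 values for 5 variables — and 8 appears only in F's list, so F = 8.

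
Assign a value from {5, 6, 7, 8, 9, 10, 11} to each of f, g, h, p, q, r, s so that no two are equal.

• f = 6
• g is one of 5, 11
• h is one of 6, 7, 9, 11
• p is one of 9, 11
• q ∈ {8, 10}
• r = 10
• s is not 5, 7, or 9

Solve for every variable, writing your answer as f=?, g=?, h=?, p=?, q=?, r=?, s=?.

f=6, g=5, h=7, p=9, q=8, r=10, s=11

f's domain is down to {6}, so f = 6. Strike 6 from h, s.
r's domain is down to {10}, so r = 10. Eliminate 10 elsewhere: q, s.
q's domain is down to {8}, so q = 8. Eliminate 8 elsewhere: s.
s has just one choice, so s = 11. Remove 11 from g, h, p.
g must be 5 (only option left).
p's domain is down to {9}, so p = 9. Strike 9 from h.
That leaves h = 7.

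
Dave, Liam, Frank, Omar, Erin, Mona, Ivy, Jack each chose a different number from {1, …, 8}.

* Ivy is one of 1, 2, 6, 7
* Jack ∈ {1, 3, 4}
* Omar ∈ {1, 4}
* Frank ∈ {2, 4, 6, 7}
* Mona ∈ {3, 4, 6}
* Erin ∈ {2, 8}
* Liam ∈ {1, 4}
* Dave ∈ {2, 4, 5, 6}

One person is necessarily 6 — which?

The 8 variables together cover exactly {1, 2, 3, 4, 5, 6, 7, 8} — 8 values for 8 variables — and 5 appears only in Dave's list, so Dave = 5.
Among the 7 still-open variables, 8 fits only Erin (and all 7 values in {1, 2, 3, 4, 6, 7, 8} must be used), so Erin = 8.
Liam and Omar between them cover only {1, 4} — a naked pair. Remove those values from Frank, Mona, Ivy, Jack.
Jack has just one choice, so Jack = 3. Remove 3 from Mona.
So 6 goes to Mona.

Mona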